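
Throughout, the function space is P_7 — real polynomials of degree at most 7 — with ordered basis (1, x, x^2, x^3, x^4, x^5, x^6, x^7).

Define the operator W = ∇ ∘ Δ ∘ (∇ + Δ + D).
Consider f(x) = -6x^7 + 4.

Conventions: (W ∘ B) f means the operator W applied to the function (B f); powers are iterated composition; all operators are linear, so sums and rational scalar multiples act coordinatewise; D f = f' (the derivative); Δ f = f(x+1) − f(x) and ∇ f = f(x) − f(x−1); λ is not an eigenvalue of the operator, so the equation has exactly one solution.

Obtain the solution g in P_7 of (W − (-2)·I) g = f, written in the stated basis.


write g with unknown coordinates in the stated basis and equate coefficients in (W − (-2)·I) g = f
solving from the highest basis element down gives g = -3x^7 + 945x^4 + 2205x^2 - 34020x + 401
check: W g = -1890x^4 - 4410x^2 + 68040x - 798
so W g − (-2)·g = -6x^7 + 4 = f ✓

g(x) = -3x^7 + 945x^4 + 2205x^2 - 34020x + 401


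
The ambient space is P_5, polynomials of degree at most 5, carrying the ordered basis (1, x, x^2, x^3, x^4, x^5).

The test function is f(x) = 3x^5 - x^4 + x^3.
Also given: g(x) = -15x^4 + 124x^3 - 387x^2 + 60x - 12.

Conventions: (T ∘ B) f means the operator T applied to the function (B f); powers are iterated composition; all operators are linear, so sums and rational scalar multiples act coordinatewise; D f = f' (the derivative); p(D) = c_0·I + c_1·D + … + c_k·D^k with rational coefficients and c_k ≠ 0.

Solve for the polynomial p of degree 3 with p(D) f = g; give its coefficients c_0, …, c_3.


c_0 = 0, c_1 = -1, c_2 = 2, c_3 = -2

D^0 f = 3x^5 - x^4 + x^3
D^1 f = 15x^4 - 4x^3 + 3x^2
D^2 f = 60x^3 - 12x^2 + 6x
D^3 f = 180x^2 - 24x + 6
matching coefficients of g against c_0 f + c_1 Df + … from the top degree down determines the c_i
solution: c_0 = 0, c_1 = -1, c_2 = 2, c_3 = -2


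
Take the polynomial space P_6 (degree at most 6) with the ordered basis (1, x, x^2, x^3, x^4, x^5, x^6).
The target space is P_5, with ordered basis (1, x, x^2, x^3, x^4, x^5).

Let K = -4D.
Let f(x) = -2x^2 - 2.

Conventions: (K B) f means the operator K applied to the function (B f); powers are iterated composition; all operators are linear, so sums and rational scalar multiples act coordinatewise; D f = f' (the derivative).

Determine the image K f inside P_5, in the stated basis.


the result is g(x) = 16x

D f = -4x
(-4D) f = 16x


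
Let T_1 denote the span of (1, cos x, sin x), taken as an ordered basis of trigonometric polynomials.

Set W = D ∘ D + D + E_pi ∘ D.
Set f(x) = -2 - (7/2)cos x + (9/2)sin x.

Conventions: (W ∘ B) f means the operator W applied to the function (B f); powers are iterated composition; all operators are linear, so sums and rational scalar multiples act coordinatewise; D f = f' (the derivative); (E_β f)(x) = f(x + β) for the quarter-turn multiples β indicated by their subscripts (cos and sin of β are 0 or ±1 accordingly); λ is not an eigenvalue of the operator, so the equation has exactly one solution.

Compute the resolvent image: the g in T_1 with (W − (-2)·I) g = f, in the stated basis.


write g with unknown coordinates in the stated basis and equate coefficients in (W − (-2)·I) g = f
solving from the highest basis element down gives g = -1 - (7/2)cos x + (9/2)sin x
check: W g = (7/2)cos x - (9/2)sin x
so W g − (-2)·g = -2 - (7/2)cos x + (9/2)sin x = f ✓

the result is g(x) = -1 - (7/2)cos x + (9/2)sin x


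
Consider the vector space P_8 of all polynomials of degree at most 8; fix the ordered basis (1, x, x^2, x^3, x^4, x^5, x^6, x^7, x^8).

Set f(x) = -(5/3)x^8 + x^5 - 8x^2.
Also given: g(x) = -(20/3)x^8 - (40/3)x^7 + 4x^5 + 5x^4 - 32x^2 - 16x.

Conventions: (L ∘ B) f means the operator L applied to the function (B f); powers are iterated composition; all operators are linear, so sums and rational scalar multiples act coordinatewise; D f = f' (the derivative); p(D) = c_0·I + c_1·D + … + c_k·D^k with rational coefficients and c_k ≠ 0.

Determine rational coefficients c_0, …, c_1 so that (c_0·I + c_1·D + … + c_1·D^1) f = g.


D^0 f = -(5/3)x^8 + x^5 - 8x^2
D^1 f = -(40/3)x^7 + 5x^4 - 16x
matching coefficients of g against c_0 f + c_1 Df + … from the top degree down determines the c_i
solution: c_0 = 4, c_1 = 1

c_0 = 4, c_1 = 1


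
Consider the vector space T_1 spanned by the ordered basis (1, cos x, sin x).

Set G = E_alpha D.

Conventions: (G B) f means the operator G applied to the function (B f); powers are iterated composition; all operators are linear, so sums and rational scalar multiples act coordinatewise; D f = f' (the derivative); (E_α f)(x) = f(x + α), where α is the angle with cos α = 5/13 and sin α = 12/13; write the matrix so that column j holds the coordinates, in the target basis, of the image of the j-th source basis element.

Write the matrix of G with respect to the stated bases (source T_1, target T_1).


image of 1: 0
image of cos x: -(12/13)cos x - (5/13)sin x
image of sin x: (5/13)cos x - (12/13)sin x
each image's coordinates form column j of the matrix

the matrix is [[0, 0, 0]; [0, -12/13, 5/13]; [0, -5/13, -12/13]] (rows listed top to bottom)


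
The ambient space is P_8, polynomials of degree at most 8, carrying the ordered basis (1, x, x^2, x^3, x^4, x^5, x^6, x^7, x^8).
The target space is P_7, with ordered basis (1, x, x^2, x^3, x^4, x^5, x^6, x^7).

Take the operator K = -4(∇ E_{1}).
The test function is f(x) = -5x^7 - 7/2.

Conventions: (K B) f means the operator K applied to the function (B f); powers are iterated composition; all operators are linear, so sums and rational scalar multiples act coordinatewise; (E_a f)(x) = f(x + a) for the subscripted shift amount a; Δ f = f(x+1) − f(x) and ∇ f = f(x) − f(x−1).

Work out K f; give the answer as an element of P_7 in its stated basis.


E_{1} f = -5x^7 - 35x^6 - 105x^5 - 175x^4 - 175x^3 - 105x^2 - 35x - 17/2
∇ E_{1} f = -35x^6 - 105x^5 - 175x^4 - 175x^3 - 105x^2 - 35x - 5
(-4(∇ E_{1})) f = 140x^6 + 420x^5 + 700x^4 + 700x^3 + 420x^2 + 140x + 20

the result is g(x) = 140x^6 + 420x^5 + 700x^4 + 700x^3 + 420x^2 + 140x + 20


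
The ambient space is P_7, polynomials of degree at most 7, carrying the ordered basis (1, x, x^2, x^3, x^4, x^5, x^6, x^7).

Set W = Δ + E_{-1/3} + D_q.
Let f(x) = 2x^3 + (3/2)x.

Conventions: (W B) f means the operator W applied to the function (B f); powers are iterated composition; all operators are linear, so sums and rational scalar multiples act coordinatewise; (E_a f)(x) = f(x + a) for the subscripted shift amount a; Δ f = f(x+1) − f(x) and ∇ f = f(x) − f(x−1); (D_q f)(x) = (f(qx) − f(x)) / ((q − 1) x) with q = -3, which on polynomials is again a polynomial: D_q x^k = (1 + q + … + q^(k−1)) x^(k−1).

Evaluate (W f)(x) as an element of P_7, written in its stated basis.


g(x) = 2x^3 + 18x^2 + (49/6)x + 239/54

Δ f = 6x^2 + 6x + 7/2
E_{-1/3} f = 2x^3 - 2x^2 + (13/6)x - 31/54
D_q f = 14x^2 + 3/2
(Δ + E_{-1/3} + D_q) f = 2x^3 + 18x^2 + (49/6)x + 239/54


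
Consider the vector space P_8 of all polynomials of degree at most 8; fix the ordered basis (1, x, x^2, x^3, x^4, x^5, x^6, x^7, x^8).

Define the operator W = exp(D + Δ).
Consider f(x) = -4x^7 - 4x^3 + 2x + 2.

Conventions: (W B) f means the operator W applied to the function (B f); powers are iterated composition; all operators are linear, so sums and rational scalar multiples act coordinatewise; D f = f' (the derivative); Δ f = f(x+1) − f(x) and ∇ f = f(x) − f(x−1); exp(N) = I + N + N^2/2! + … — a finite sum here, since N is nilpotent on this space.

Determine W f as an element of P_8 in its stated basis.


the image equals g(x) = -4x^7 - 56x^6 - 420x^5 - 2100x^4 - 7284x^3 - 17076x^2 - 24614x - 16614

order-1 term: -56x^6 - 84x^5 - 140x^4 - 140x^3 - 108x^2 - 40x - 4
order-2 term: -336x^5 - 840x^4 - 1540x^3 - 1680x^2 - 1084x - 304
order-3 term: -1120x^4 - 3360x^3 - 5880x^2 - 5460x - 2188
order-4 term: -2240x^3 - 6720x^2 - 9520x - 5320
order-5 term: -2688x^2 - 6720x - 5600
order-6 term: -1792x - 2688
order-7 term: -512
the series for exp(D + Δ) f terminates at order 7
exp(D + Δ) f = -4x^7 - 56x^6 - 420x^5 - 2100x^4 - 7284x^3 - 17076x^2 - 24614x - 16614


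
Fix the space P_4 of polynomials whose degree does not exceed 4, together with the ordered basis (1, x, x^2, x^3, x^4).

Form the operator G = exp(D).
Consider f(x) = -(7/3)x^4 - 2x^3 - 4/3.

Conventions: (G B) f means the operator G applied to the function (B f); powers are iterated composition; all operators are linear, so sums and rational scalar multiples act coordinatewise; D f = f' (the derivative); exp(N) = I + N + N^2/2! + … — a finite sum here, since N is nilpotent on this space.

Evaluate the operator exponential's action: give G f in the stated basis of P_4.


the image equals g(x) = -(7/3)x^4 - (34/3)x^3 - 20x^2 - (46/3)x - 17/3

order-1 term: -(28/3)x^3 - 6x^2
order-2 term: -14x^2 - 6x
order-3 term: -(28/3)x - 2
order-4 term: -7/3
the series for exp(D) f terminates at order 4
exp(D) f = -(7/3)x^4 - (34/3)x^3 - 20x^2 - (46/3)x - 17/3


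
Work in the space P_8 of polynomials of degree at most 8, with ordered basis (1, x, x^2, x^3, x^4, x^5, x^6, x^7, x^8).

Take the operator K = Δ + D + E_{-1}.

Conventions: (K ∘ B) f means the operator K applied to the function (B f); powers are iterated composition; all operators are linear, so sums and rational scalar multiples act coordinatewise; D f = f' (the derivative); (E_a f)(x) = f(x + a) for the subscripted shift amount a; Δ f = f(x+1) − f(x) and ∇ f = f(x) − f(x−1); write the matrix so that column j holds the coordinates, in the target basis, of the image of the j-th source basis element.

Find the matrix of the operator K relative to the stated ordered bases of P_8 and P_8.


image of 1: 1
image of x: x + 1
image of x^2: x^2 + 2x + 2
image of x^3: x^3 + 3x^2 + 6x
image of x^4: x^4 + 4x^3 + 12x^2 + 2
image of x^5: x^5 + 5x^4 + 20x^3 + 10x
image of x^6: x^6 + 6x^5 + 30x^4 + 30x^2 + 2
image of x^7: x^7 + 7x^6 + 42x^5 + 70x^3 + 14x
image of x^8: x^8 + 8x^7 + 56x^6 + 140x^4 + 56x^2 + 2
each image's coordinates form column j of the matrix

the matrix is [[1, 1, 2, 0, 2, 0, 2, 0, 2]; [0, 1, 2, 6, 0, 10, 0, 14, 0]; [0, 0, 1, 3, 12, 0, 30, 0, 56]; [0, 0, 0, 1, 4, 20, 0, 70, 0]; [0, 0, 0, 0, 1, 5, 30, 0, 140]; [0, 0, 0, 0, 0, 1, 6, 42, 0]; [0, 0, 0, 0, 0, 0, 1, 7, 56]; [0, 0, 0, 0, 0, 0, 0, 1, 8]; [0, 0, 0, 0, 0, 0, 0, 0, 1]] (rows listed top to bottom)


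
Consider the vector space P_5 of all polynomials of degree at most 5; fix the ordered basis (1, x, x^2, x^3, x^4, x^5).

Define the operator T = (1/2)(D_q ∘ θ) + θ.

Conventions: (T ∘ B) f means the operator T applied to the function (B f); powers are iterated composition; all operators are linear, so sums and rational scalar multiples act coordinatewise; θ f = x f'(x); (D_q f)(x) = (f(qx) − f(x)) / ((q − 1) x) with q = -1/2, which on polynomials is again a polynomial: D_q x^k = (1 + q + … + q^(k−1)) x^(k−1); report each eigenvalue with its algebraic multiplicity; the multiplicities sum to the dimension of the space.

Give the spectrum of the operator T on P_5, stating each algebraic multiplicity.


λ = 0 (multiplicity 1), λ = 1 (multiplicity 1), λ = 2 (multiplicity 1), λ = 3 (multiplicity 1), λ = 4 (multiplicity 1), λ = 5 (multiplicity 1)

image of 1: 0
image of x: x + 1/2
image of x^2: 2x^2 + (1/2)x
image of x^3: 3x^3 + (9/8)x^2
image of x^4: 4x^4 + (5/4)x^3
image of x^5: 5x^5 + (55/32)x^4
the matrix is upper triangular; its diagonal is (0, 1, 2, 3, 4, 5)
for a triangular matrix the eigenvalues are the diagonal entries, with algebraic multiplicity their repetition count


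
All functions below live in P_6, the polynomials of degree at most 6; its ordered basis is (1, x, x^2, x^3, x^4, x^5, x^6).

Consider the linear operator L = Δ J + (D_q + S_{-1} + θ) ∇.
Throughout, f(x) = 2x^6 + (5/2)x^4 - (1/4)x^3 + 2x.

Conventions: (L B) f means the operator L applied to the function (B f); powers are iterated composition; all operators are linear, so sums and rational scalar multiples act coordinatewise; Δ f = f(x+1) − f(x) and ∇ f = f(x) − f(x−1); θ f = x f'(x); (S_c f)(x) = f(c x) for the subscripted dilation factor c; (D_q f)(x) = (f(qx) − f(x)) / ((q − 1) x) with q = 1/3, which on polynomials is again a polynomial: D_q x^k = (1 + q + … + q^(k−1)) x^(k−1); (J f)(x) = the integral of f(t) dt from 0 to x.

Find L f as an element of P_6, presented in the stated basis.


J f = (2/7)x^7 + (1/2)x^5 - (1/16)x^4 + x^2
Δ J f = 2x^6 + 6x^5 + (25/2)x^4 + (59/4)x^3 + (85/8)x^2 + (25/4)x + 193/112
∇ f = 12x^5 - 30x^4 + 50x^3 - (183/4)x^2 + (91/4)x - 11/4
D_q ∇ f = (484/27)x^4 - (400/9)x^3 + (650/9)x^2 - 61x + 91/4
S_{-1} ∇ f = -12x^5 - 30x^4 - 50x^3 - (183/4)x^2 - (91/4)x - 11/4
θ ∇ f = 60x^5 - 120x^4 + 150x^3 - (183/2)x^2 + (91/4)x
(D_q + S_{-1} + θ) ∇ f = 48x^5 - (3566/27)x^4 + (500/9)x^3 - (2341/36)x^2 - 61x + 20
(Δ J + (D_q + S_{-1} + θ) ∇) f = 2x^6 + 54x^5 - (6457/54)x^4 + (2531/36)x^3 - (3917/72)x^2 - (219/4)x + 2433/112

the result is g(x) = 2x^6 + 54x^5 - (6457/54)x^4 + (2531/36)x^3 - (3917/72)x^2 - (219/4)x + 2433/112


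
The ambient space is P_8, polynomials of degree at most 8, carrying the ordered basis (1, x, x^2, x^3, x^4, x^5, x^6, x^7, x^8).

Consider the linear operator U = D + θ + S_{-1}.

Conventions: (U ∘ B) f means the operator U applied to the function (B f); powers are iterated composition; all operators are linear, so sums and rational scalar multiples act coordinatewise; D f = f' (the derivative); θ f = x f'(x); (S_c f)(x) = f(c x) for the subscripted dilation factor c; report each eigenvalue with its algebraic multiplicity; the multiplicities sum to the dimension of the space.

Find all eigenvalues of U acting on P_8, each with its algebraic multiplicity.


λ = 0 (multiplicity 1), λ = 1 (multiplicity 1), λ = 2 (multiplicity 1), λ = 3 (multiplicity 1), λ = 4 (multiplicity 1), λ = 5 (multiplicity 1), λ = 6 (multiplicity 1), λ = 7 (multiplicity 1), λ = 9 (multiplicity 1)

image of 1: 1
image of x: 1
image of x^2: 3x^2 + 2x
image of x^3: 2x^3 + 3x^2
image of x^4: 5x^4 + 4x^3
image of x^5: 4x^5 + 5x^4
image of x^6: 7x^6 + 6x^5
image of x^7: 6x^7 + 7x^6
image of x^8: 9x^8 + 8x^7
the matrix is upper triangular; its diagonal is (1, 0, 3, 2, 5, 4, 7, 6, 9)
for a triangular matrix the eigenvalues are the diagonal entries, with algebraic multiplicity their repetition count


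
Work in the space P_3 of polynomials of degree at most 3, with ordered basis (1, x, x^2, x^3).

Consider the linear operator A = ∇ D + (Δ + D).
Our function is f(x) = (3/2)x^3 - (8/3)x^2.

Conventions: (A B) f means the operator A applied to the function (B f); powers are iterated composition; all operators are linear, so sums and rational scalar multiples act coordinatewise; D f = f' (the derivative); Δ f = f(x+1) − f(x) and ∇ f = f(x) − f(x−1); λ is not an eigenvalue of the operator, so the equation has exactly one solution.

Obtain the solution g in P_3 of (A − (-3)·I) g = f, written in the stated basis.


write g with unknown coordinates in the stated basis and equate coefficients in (A − (-3)·I) g = f
solving from the highest basis element down gives g = (1/2)x^3 - (17/9)x^2 + (55/54)x + 125/81
check: A g = 3x^2 - (55/18)x - 125/27
so A g − (-3)·g = (3/2)x^3 - (8/3)x^2 = f ✓

the image equals g(x) = (1/2)x^3 - (17/9)x^2 + (55/54)x + 125/81


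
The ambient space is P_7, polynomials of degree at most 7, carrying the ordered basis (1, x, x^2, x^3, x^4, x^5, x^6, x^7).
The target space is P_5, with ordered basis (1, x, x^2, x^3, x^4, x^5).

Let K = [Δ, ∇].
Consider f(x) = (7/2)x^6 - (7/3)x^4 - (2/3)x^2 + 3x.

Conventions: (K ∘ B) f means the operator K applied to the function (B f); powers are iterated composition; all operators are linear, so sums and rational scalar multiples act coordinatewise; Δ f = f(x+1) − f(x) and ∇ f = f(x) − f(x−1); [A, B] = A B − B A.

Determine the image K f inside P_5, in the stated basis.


∇ f = 21x^5 - (105/2)x^4 + (182/3)x^3 - (77/2)x^2 + (31/3)x + 5/2
Δ ∇ f = 105x^4 + 77x^2 + 1
Δ f = 21x^5 + (105/2)x^4 + (182/3)x^3 + (77/2)x^2 + (31/3)x + 7/2
∇ Δ f = 105x^4 + 77x^2 + 1
[Δ, ∇] f = 0

the result is g(x) = 0


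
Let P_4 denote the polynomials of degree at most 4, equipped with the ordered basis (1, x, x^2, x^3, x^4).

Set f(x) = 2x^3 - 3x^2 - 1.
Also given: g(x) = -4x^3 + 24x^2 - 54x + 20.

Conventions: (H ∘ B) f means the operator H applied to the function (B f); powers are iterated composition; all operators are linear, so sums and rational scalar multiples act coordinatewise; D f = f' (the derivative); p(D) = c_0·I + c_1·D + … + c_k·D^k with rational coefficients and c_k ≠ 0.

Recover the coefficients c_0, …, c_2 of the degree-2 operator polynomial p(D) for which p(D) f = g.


c_0 = -2, c_1 = 3, c_2 = -3

D^0 f = 2x^3 - 3x^2 - 1
D^1 f = 6x^2 - 6x
D^2 f = 12x - 6
matching coefficients of g against c_0 f + c_1 Df + … from the top degree down determines the c_i
solution: c_0 = -2, c_1 = 3, c_2 = -3


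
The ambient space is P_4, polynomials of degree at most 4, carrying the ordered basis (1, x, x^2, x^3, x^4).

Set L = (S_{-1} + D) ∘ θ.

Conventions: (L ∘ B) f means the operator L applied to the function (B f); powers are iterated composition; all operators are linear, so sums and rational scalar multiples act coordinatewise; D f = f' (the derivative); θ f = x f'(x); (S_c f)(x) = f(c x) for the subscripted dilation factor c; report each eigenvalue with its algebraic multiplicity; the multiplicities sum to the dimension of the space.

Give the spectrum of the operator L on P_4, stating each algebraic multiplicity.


λ = -3 (multiplicity 1), λ = -1 (multiplicity 1), λ = 0 (multiplicity 1), λ = 2 (multiplicity 1), λ = 4 (multiplicity 1)

image of 1: 0
image of x: -x + 1
image of x^2: 2x^2 + 4x
image of x^3: -3x^3 + 9x^2
image of x^4: 4x^4 + 16x^3
the matrix is upper triangular; its diagonal is (0, -1, 2, -3, 4)
for a triangular matrix the eigenvalues are the diagonal entries, with algebraic multiplicity their repetition count


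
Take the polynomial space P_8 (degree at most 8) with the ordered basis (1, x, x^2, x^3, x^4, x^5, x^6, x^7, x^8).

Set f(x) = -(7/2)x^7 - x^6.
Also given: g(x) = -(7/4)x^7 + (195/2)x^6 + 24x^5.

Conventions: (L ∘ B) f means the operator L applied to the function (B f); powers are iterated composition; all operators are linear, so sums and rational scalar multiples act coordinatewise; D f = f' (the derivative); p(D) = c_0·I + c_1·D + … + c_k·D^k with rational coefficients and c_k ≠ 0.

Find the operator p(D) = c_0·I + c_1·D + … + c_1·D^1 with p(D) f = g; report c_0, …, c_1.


D^0 f = -(7/2)x^7 - x^6
D^1 f = -(49/2)x^6 - 6x^5
matching coefficients of g against c_0 f + c_1 Df + … from the top degree down determines the c_i
solution: c_0 = 1/2, c_1 = -4

c_0 = 1/2, c_1 = -4


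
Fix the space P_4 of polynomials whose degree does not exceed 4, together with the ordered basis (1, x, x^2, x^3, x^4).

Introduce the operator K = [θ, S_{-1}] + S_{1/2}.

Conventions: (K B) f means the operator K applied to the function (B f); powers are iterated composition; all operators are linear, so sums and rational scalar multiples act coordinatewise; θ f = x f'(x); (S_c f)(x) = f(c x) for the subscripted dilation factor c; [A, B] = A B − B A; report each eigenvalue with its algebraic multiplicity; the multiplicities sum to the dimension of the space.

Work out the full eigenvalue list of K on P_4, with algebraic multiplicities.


λ = 1/16 (multiplicity 1), λ = 1/8 (multiplicity 1), λ = 1/4 (multiplicity 1), λ = 1/2 (multiplicity 1), λ = 1 (multiplicity 1)

image of 1: 1
image of x: (1/2)x
image of x^2: (1/4)x^2
image of x^3: (1/8)x^3
image of x^4: (1/16)x^4
the matrix is upper triangular; its diagonal is (1, 1/2, 1/4, 1/8, 1/16)
for a triangular matrix the eigenvalues are the diagonal entries, with algebraic multiplicity their repetition count


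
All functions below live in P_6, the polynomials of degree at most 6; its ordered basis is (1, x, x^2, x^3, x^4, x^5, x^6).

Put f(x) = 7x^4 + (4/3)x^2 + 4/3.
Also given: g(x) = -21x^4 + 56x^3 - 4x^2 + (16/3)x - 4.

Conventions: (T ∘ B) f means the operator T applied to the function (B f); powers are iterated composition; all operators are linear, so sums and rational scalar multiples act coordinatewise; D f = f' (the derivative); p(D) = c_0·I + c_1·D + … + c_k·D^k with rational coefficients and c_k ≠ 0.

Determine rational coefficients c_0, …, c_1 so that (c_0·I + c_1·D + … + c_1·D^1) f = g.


D^0 f = 7x^4 + (4/3)x^2 + 4/3
D^1 f = 28x^3 + (8/3)x
matching coefficients of g against c_0 f + c_1 Df + … from the top degree down determines the c_i
solution: c_0 = -3, c_1 = 2

c_0 = -3, c_1 = 2


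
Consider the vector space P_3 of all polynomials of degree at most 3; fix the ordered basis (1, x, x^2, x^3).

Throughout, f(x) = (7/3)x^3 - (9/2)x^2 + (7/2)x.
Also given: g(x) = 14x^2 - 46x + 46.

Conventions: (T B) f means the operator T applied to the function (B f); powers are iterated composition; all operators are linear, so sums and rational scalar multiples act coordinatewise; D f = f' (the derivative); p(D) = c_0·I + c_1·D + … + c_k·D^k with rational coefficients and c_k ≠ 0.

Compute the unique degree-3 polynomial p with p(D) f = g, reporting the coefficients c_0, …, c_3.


D^0 f = (7/3)x^3 - (9/2)x^2 + (7/2)x
D^1 f = 7x^2 - 9x + 7/2
D^2 f = 14x - 9
D^3 f = 14
matching coefficients of g against c_0 f + c_1 Df + … from the top degree down determines the c_i
solution: c_0 = 0, c_1 = 2, c_2 = -2, c_3 = 3/2

p(D) = 2·D − 2·D^2 + (3/2)·D^3, i.e. c_0 = 0, c_1 = 2, c_2 = -2, c_3 = 3/2


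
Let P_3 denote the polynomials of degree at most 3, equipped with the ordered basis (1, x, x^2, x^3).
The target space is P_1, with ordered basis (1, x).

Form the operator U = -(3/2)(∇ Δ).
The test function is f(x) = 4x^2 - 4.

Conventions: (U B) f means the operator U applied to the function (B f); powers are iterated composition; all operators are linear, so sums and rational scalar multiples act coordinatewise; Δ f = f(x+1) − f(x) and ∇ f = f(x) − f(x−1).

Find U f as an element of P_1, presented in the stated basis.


Δ f = 8x + 4
∇ Δ f = 8
(-(3/2)(∇ Δ)) f = -12

the image equals g(x) = -12


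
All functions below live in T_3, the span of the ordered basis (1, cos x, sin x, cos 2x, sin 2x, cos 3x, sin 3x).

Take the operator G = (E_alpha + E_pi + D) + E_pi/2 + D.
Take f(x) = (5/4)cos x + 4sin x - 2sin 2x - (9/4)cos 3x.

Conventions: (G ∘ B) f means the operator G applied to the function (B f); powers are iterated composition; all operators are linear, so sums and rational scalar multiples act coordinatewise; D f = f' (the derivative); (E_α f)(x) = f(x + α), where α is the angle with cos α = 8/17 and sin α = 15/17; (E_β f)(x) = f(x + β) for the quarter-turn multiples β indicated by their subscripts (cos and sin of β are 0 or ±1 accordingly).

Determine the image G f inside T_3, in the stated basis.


the result is g(x) = (1011/68)cos x - (237/34)sin x - (2792/289)cos 2x + (322/289)sin 2x + (88209/19652)cos 3x + (108315/9826)sin 3x

E_alpha f = (70/17)cos x + (53/68)sin x - (480/289)cos 2x + (322/289)sin 2x + (10998/4913)cos 3x - (4455/19652)sin 3x
E_pi f = -(5/4)cos x - 4sin x - 2sin 2x + (9/4)cos 3x
D f = 4cos x - (5/4)sin x - 4cos 2x + (27/4)sin 3x
(E_alpha + E_pi + D) f = (467/68)cos x - (76/17)sin x - (1636/289)cos 2x - (256/289)sin 2x + (88209/19652)cos 3x + (32049/4913)sin 3x
E_pi/2 f = 4cos x - (5/4)sin x + 2sin 2x - (9/4)sin 3x
D f = 4cos x - (5/4)sin x - 4cos 2x + (27/4)sin 3x
((E_alpha + E_pi + D) + E_pi/2 + D) f = (1011/68)cos x - (237/34)sin x - (2792/289)cos 2x + (322/289)sin 2x + (88209/19652)cos 3x + (108315/9826)sin 3x


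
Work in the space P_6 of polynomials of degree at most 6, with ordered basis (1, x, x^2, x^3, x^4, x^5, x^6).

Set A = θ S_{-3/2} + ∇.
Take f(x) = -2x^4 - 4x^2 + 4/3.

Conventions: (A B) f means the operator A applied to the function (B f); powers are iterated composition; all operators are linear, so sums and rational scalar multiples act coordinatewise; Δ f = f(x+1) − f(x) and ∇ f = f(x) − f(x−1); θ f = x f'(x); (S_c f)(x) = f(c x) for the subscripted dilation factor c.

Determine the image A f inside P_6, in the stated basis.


the result is g(x) = -(81/2)x^4 - 8x^3 - 6x^2 - 16x + 6

S_{-3/2} f = -(81/8)x^4 - 9x^2 + 4/3
θ S_{-3/2} f = -(81/2)x^4 - 18x^2
∇ f = -8x^3 + 12x^2 - 16x + 6
(θ S_{-3/2} + ∇) f = -(81/2)x^4 - 8x^3 - 6x^2 - 16x + 6


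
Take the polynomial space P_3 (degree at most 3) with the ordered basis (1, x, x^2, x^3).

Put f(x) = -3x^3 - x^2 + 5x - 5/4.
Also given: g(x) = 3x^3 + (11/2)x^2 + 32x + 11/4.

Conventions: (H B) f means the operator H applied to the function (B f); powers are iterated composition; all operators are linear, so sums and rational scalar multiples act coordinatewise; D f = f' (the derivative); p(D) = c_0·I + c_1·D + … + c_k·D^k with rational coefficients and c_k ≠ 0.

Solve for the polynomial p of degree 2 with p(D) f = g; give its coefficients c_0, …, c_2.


c_0 = -1, c_1 = -1/2, c_2 = -2

D^0 f = -3x^3 - x^2 + 5x - 5/4
D^1 f = -9x^2 - 2x + 5
D^2 f = -18x - 2
matching coefficients of g against c_0 f + c_1 Df + … from the top degree down determines the c_i
solution: c_0 = -1, c_1 = -1/2, c_2 = -2


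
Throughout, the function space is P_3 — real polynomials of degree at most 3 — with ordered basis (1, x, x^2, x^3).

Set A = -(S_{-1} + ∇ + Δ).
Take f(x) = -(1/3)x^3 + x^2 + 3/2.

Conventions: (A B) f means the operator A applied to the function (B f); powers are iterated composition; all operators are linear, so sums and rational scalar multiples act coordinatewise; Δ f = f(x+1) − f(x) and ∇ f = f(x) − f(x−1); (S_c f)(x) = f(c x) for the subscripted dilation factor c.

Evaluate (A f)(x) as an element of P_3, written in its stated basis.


the result is g(x) = -(1/3)x^3 + x^2 - 4x - 5/6

S_{-1} f = (1/3)x^3 + x^2 + 3/2
∇ f = -x^2 + 3x - 4/3
Δ f = -x^2 + x + 2/3
(S_{-1} + ∇ + Δ) f = (1/3)x^3 - x^2 + 4x + 5/6
(-(S_{-1} + ∇ + Δ)) f = -(1/3)x^3 + x^2 - 4x - 5/6


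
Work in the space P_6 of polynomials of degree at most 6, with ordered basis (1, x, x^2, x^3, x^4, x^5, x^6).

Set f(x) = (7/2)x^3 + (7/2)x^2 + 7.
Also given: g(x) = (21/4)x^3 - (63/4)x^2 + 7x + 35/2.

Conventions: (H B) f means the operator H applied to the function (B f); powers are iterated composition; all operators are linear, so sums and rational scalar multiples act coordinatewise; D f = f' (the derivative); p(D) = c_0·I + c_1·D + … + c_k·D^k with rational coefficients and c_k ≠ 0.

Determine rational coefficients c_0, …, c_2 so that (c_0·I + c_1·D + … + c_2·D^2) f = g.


c_0 = 3/2, c_1 = -2, c_2 = 1

D^0 f = (7/2)x^3 + (7/2)x^2 + 7
D^1 f = (21/2)x^2 + 7x
D^2 f = 21x + 7
matching coefficients of g against c_0 f + c_1 Df + … from the top degree down determines the c_i
solution: c_0 = 3/2, c_1 = -2, c_2 = 1


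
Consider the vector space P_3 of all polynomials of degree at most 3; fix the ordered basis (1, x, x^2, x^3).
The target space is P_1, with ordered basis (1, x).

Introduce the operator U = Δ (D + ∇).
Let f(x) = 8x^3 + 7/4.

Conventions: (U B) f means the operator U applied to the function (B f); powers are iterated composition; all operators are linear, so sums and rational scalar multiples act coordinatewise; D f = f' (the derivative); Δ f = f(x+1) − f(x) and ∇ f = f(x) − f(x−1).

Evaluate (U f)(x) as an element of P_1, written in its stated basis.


D f = 24x^2
∇ f = 24x^2 - 24x + 8
(D + ∇) f = 48x^2 - 24x + 8
Δ (D + ∇) f = 96x + 24

the result is g(x) = 96x + 24


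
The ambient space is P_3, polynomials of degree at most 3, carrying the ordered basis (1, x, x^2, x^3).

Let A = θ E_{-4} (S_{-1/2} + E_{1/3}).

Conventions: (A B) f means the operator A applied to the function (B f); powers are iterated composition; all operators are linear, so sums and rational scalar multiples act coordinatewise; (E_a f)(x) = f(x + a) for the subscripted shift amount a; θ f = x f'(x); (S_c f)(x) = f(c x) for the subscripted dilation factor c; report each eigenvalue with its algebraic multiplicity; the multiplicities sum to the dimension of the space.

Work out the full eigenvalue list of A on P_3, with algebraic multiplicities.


image of 1: 0
image of x: (1/2)x
image of x^2: (5/2)x^2 - (28/3)x
image of x^3: (21/8)x^3 - 19x^2 + (103/3)x
the matrix is upper triangular; its diagonal is (0, 1/2, 5/2, 21/8)
for a triangular matrix the eigenvalues are the diagonal entries, with algebraic multiplicity their repetition count

λ = 0 (multiplicity 1), λ = 1/2 (multiplicity 1), λ = 5/2 (multiplicity 1), λ = 21/8 (multiplicity 1)


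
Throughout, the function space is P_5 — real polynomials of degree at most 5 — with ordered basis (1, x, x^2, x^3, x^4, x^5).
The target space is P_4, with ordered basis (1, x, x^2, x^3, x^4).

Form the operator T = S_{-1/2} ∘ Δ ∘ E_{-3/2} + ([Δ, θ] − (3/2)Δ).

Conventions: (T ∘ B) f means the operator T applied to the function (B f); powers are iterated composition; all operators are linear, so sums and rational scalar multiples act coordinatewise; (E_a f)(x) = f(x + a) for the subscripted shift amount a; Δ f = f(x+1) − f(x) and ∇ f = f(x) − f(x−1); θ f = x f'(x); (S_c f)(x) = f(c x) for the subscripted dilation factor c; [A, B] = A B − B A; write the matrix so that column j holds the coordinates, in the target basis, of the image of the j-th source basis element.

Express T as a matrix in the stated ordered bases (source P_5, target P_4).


image of 1: 0
image of x: 1/2
image of x^2: -2x - 3/2
image of x^3: -(3/4)x^2 + (9/2)x + 19/4
image of x^4: -(5/2)x^3 - (1/2)x - 5/2
image of x^5: -(35/16)x^4 + (15/2)x^3 + (185/8)x^2 + 25x + 177/16
each image's coordinates form column j of the matrix

the matrix is [[0, 1/2, -3/2, 19/4, -5/2, 177/16]; [0, 0, -2, 9/2, -1/2, 25]; [0, 0, 0, -3/4, 0, 185/8]; [0, 0, 0, 0, -5/2, 15/2]; [0, 0, 0, 0, 0, -35/16]] (rows listed top to bottom)


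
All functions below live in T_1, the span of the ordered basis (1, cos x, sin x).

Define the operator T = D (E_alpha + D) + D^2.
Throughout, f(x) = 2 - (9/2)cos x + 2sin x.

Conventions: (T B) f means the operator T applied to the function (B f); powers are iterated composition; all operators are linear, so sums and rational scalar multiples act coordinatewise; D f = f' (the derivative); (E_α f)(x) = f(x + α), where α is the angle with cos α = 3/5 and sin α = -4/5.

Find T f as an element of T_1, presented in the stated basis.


the result is g(x) = (33/5)cos x + (3/10)sin x

E_alpha f = 2 - (43/10)cos x - (12/5)sin x
D f = 2cos x + (9/2)sin x
(E_alpha + D) f = 2 - (23/10)cos x + (21/10)sin x
D (E_alpha + D) f = (21/10)cos x + (23/10)sin x
D f = 2cos x + (9/2)sin x
D D f = (9/2)cos x - 2sin x
(D (E_alpha + D) + D^2) f = (33/5)cos x + (3/10)sin x


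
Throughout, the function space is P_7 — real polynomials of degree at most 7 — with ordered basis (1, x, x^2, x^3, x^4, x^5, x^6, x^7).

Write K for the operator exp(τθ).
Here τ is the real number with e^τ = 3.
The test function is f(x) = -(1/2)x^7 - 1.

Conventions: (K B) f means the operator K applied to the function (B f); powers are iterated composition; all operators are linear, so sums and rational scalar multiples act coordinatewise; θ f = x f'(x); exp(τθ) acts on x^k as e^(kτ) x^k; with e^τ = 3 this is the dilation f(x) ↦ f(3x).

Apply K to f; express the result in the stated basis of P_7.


exp(τθ) x^k = e^(kτ) x^k; with e^τ = 3 this sends x^k to 3^k x^k
x^7 ↦ 2187 x^7
applying this coordinatewise to f: exp(τθ) f = -(2187/2)x^7 - 1

g(x) = -(2187/2)x^7 - 1


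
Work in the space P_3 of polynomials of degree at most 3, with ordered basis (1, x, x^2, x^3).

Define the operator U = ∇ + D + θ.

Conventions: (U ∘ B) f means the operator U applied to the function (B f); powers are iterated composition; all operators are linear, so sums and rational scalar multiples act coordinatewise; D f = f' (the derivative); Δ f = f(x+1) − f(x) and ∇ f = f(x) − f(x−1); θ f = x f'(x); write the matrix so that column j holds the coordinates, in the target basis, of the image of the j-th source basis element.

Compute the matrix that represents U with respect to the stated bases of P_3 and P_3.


the matrix is [[0, 2, -1, 1]; [0, 1, 4, -3]; [0, 0, 2, 6]; [0, 0, 0, 3]] (rows listed top to bottom)

image of 1: 0
image of x: x + 2
image of x^2: 2x^2 + 4x - 1
image of x^3: 3x^3 + 6x^2 - 3x + 1
each image's coordinates form column j of the matrix


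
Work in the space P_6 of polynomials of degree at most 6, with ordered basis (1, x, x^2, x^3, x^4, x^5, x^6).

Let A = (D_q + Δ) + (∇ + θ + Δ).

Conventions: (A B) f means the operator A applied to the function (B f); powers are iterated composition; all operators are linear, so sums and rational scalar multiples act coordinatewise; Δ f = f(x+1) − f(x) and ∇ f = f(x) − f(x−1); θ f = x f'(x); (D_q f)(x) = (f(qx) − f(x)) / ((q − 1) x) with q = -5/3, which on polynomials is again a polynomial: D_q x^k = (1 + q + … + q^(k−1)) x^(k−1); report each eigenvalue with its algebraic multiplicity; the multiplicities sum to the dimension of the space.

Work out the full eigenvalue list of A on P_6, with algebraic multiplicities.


image of 1: 0
image of x: x + 4
image of x^2: 2x^2 + (16/3)x + 1
image of x^3: 3x^3 + (100/9)x^2 + 3x + 3
image of x^4: 4x^4 + (256/27)x^3 + 6x^2 + 12x + 1
image of x^5: 5x^5 + (1636/81)x^4 + 10x^3 + 30x^2 + 5x + 3
image of x^6: 6x^6 + (2512/243)x^5 + 15x^4 + 60x^3 + 15x^2 + 18x + 1
the matrix is upper triangular; its diagonal is (0, 1, 2, 3, 4, 5, 6)
for a triangular matrix the eigenvalues are the diagonal entries, with algebraic multiplicity their repetition count

λ = 0 (multiplicity 1), λ = 1 (multiplicity 1), λ = 2 (multiplicity 1), λ = 3 (multiplicity 1), λ = 4 (multiplicity 1), λ = 5 (multiplicity 1), λ = 6 (multiplicity 1)


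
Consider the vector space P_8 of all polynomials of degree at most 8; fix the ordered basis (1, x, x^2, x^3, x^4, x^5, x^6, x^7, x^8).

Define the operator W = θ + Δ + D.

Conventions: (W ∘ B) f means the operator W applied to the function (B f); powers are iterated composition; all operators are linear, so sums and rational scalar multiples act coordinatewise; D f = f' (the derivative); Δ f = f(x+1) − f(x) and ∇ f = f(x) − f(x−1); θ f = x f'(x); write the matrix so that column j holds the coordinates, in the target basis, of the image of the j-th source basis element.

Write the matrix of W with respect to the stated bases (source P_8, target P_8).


the matrix is [[0, 2, 1, 1, 1, 1, 1, 1, 1]; [0, 1, 4, 3, 4, 5, 6, 7, 8]; [0, 0, 2, 6, 6, 10, 15, 21, 28]; [0, 0, 0, 3, 8, 10, 20, 35, 56]; [0, 0, 0, 0, 4, 10, 15, 35, 70]; [0, 0, 0, 0, 0, 5, 12, 21, 56]; [0, 0, 0, 0, 0, 0, 6, 14, 28]; [0, 0, 0, 0, 0, 0, 0, 7, 16]; [0, 0, 0, 0, 0, 0, 0, 0, 8]] (rows listed top to bottom)

image of 1: 0
image of x: x + 2
image of x^2: 2x^2 + 4x + 1
image of x^3: 3x^3 + 6x^2 + 3x + 1
image of x^4: 4x^4 + 8x^3 + 6x^2 + 4x + 1
image of x^5: 5x^5 + 10x^4 + 10x^3 + 10x^2 + 5x + 1
image of x^6: 6x^6 + 12x^5 + 15x^4 + 20x^3 + 15x^2 + 6x + 1
image of x^7: 7x^7 + 14x^6 + 21x^5 + 35x^4 + 35x^3 + 21x^2 + 7x + 1
image of x^8: 8x^8 + 16x^7 + 28x^6 + 56x^5 + 70x^4 + 56x^3 + 28x^2 + 8x + 1
each image's coordinates form column j of the matrix


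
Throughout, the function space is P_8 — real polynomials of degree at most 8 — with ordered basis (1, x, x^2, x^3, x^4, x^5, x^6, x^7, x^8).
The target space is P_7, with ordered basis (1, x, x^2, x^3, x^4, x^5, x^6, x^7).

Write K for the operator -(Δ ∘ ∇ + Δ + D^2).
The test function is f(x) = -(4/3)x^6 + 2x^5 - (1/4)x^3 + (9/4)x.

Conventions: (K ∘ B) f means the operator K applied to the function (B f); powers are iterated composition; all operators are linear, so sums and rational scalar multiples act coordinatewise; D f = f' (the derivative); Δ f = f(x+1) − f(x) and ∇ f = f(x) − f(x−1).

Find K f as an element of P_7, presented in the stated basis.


g(x) = 8x^5 + 90x^4 - (220/3)x^3 + (163/4)x^2 - (73/4)x

∇ f = -8x^5 + 30x^4 - (140/3)x^3 + (157/4)x^2 - (69/4)x + 16/3
Δ ∇ f = -40x^4 + 40x^3 - 40x^2 + (37/2)x - 8/3
Δ f = -8x^5 - 10x^4 - (20/3)x^3 - (3/4)x^2 + (5/4)x + 8/3
D f = -8x^5 + 10x^4 - (3/4)x^2 + 9/4
D D f = -40x^4 + 40x^3 - (3/2)x
(Δ ∘ ∇ + Δ + D^2) f = -8x^5 - 90x^4 + (220/3)x^3 - (163/4)x^2 + (73/4)x
(-(Δ ∘ ∇ + Δ + D^2)) f = 8x^5 + 90x^4 - (220/3)x^3 + (163/4)x^2 - (73/4)x


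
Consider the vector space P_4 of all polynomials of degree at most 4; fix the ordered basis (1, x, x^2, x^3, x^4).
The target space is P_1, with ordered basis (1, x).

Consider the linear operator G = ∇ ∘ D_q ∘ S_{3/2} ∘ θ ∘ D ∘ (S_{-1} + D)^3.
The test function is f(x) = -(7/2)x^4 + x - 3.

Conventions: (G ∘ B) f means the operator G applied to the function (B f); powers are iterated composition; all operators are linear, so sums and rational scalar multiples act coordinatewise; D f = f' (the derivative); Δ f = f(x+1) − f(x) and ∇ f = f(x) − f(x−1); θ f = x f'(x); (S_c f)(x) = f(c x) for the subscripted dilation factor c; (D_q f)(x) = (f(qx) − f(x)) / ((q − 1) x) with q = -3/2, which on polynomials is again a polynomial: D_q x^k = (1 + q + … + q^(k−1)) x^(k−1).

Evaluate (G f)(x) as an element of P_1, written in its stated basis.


S_{-1} f = -(7/2)x^4 - x - 3
D f = -14x^3 + 1
(S_{-1} + D) f = -(7/2)x^4 - 14x^3 - x - 2
S_{-1} (S_{-1} + D) f = -(7/2)x^4 + 14x^3 + x - 2
D (S_{-1} + D) f = -14x^3 - 42x^2 - 1
(S_{-1} + D) (S_{-1} + D) f = -(7/2)x^4 - 42x^2 + x - 3
S_{-1} (S_{-1} + D) (S_{-1} + D) f = -(7/2)x^4 - 42x^2 - x - 3
D (S_{-1} + D) (S_{-1} + D) f = -14x^3 - 84x + 1
(S_{-1} + D) (S_{-1} + D) (S_{-1} + D) f = -(7/2)x^4 - 14x^3 - 42x^2 - 85x - 2
D (S_{-1} + D)^3 f = -14x^3 - 42x^2 - 84x - 85
θ D (S_{-1} + D)^3 f = -42x^3 - 84x^2 - 84x
S_{3/2} (θ ∘ D) (S_{-1} + D)^3 f = -(567/4)x^3 - 189x^2 - 126x
D_q S_{3/2} (θ ∘ D) (S_{-1} + D)^3 f = -(3969/16)x^2 + (189/2)x - 126
∇ D_q S_{3/2} (θ ∘ D) (S_{-1} + D)^3 f = -(3969/8)x + 5481/16

the image equals g(x) = -(3969/8)x + 5481/16


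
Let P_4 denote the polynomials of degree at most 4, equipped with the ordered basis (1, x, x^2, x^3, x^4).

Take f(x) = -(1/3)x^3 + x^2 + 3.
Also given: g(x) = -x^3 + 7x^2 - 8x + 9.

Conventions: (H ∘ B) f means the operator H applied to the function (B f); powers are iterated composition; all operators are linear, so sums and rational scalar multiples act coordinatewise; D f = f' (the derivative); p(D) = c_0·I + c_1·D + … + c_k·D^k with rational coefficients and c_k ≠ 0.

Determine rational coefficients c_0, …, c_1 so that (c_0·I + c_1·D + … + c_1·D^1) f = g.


p(D) = 3·I − 4·D, i.e. c_0 = 3, c_1 = -4

D^0 f = -(1/3)x^3 + x^2 + 3
D^1 f = -x^2 + 2x
matching coefficients of g against c_0 f + c_1 Df + … from the top degree down determines the c_i
solution: c_0 = 3, c_1 = -4


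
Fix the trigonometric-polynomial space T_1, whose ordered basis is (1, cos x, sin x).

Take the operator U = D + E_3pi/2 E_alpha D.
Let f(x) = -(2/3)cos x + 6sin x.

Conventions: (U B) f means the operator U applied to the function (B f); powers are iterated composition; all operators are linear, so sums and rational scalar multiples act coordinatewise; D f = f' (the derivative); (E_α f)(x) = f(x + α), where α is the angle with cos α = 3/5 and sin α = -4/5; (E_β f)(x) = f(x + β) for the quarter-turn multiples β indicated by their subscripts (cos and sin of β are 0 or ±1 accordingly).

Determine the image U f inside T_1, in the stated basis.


the result is g(x) = (4/5)cos x + (56/15)sin x

D f = 6cos x + (2/3)sin x
D f = 6cos x + (2/3)sin x
E_alpha D f = (46/15)cos x + (26/5)sin x
E_3pi/2 E_alpha D f = -(26/5)cos x + (46/15)sin x
(D + E_3pi/2 E_alpha D) f = (4/5)cos x + (56/15)sin x


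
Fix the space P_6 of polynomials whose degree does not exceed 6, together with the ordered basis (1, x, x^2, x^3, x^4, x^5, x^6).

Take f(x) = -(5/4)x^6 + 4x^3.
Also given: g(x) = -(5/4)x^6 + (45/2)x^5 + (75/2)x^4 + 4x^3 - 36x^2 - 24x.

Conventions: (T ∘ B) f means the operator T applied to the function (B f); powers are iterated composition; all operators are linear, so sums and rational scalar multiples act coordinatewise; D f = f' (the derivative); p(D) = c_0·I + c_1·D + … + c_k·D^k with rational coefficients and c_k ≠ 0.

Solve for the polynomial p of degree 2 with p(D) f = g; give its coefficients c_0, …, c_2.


p(D) = I − 3·D − D^2, i.e. c_0 = 1, c_1 = -3, c_2 = -1

D^0 f = -(5/4)x^6 + 4x^3
D^1 f = -(15/2)x^5 + 12x^2
D^2 f = -(75/2)x^4 + 24x
matching coefficients of g against c_0 f + c_1 Df + … from the top degree down determines the c_i
solution: c_0 = 1, c_1 = -3, c_2 = -1
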